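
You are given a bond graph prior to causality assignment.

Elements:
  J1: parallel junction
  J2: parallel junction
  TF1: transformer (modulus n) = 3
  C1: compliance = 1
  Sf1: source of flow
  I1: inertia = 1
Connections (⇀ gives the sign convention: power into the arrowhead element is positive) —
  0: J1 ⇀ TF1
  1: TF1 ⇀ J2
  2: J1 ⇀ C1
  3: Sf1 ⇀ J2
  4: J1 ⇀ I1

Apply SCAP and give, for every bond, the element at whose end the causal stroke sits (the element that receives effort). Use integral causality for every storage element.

b0 |TF1
b1 |J2
b2 |J1
b3 |Sf1
b4 |I1

bond 3 →Sf1  (Sf1 (Sf) sets flow on bond)
bond 1 →J2  (J2 needs exactly one e-in)
bond 0 →TF1  (through TF1, causality passes straight; one stroke at TF1)
bond 2 →J1  (C1 outputs effort q/C1)
bond 4 →I1  (J1: bond 2 brought effort, rest push out)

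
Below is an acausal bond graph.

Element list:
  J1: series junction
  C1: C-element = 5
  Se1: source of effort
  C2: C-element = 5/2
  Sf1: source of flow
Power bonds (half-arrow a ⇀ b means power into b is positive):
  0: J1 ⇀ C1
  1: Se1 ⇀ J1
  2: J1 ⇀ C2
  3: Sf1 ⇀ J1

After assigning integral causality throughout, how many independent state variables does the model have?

β1 |J1  (source Se1 imposes e)
β3 |Sf1  (Sf1: flow source, stroke at near end)
β0 |J1  (J1: bond 3 brought flow, rest push out)
β2 |J1  (common-f at J1 fixed by 3)

2  (C1, C2 all integral)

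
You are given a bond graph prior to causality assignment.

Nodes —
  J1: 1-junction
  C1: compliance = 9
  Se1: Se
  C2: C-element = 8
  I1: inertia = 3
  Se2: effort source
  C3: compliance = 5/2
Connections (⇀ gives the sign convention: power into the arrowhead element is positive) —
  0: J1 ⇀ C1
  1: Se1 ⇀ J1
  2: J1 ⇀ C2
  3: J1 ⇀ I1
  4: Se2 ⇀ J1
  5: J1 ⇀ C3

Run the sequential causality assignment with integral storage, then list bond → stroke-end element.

#0 stroke at J1
#1 stroke at J1
#2 stroke at J1
#3 stroke at I1
#4 stroke at J1
#5 stroke at J1

β1 stroke at J1  (Se1: effort source, stroke at far end)
β4 stroke at J1  (Se2: effort source, stroke at far end)
β0 stroke at J1  (C1 integral (e out))
β2 stroke at J1  (C2 integral (e out))
β3 stroke at I1  (I1 integral (f out))
β5 stroke at J1  (common-f at J1 fixed by 3)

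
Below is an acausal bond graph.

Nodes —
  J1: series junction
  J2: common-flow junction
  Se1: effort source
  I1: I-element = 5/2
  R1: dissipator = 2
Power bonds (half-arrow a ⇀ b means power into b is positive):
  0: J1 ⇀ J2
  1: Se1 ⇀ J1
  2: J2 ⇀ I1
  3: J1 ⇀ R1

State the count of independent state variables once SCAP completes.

b1 |J1  (Se1 (Se) sets effort on bond)
b2 |I1  (prefer integral on I1)
b0 |J2  (common-f at J2 fixed by 2)
b3 |J1  (J1 flow already set via bond 0)

1  (I1 all integral)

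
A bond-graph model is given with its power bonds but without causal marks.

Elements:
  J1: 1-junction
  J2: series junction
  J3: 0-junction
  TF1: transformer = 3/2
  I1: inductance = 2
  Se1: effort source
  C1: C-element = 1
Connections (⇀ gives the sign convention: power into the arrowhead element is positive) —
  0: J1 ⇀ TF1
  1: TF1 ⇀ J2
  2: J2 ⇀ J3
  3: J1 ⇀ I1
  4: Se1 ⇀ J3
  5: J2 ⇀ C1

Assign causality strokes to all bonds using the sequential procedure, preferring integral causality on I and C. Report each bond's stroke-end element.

β4 |J3  (Se1: effort source, stroke at far end)
β2 |J2  (common-e at J3 fixed by 4)
β3 |I1  (I1 outputs flow p/I1)
β0 |J1  (J1: bond 3 brought flow, rest push out)
β1 |TF1  (TF TF1: opposite of bond 0)
β5 |J2  (J2 flow already set via bond 1)

#0 |J1
#1 |TF1
#2 |J2
#3 |I1
#4 |J3
#5 |J2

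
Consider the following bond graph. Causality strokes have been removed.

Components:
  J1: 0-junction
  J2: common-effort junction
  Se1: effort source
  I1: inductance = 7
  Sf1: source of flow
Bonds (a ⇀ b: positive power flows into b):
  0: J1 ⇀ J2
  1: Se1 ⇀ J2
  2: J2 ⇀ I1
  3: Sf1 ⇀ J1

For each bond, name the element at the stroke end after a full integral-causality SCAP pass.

b1 →J2  (Se1 fixes effort; stroke away)
b3 →Sf1  (source Sf1 imposes f)
b0 →J1  (only one effort-in slot at J1)
b2 →I1  (0-jn J2 has e-setter on 1)

β0 →J1
β1 →J2
β2 →I1
β3 →Sf1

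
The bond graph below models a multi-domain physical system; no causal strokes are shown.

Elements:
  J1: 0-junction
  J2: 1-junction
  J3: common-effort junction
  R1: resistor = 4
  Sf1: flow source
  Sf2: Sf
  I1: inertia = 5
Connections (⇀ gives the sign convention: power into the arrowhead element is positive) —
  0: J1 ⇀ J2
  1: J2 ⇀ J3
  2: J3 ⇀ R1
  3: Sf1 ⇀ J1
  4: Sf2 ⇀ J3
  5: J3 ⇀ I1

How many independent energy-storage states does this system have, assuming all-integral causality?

1  (I1 all integral)

#3 |Sf1  (Sf1 fixes flow; stroke at Sf1)
#4 |Sf2  (Sf2 (Sf) sets flow on bond)
#0 |J1  (only one effort-in slot at J1)
#1 |J2  (J2 flow already set via bond 0)
#5 |I1  (prefer integral on I1)
#2 |J3  (closing 0-jn rule on J3)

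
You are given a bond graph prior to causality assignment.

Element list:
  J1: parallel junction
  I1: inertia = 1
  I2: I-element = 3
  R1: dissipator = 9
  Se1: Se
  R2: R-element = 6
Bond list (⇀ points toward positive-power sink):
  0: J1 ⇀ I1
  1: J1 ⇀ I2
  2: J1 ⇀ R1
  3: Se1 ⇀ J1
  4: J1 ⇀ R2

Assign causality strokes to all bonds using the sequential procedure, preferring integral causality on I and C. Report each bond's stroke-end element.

#0 |I1
#1 |I2
#2 |R1
#3 |J1
#4 |R2

b3 →J1  (Se1: effort source, stroke at far end)
b0 →I1  (0-jn J1 has e-setter on 3)
b1 →I2  (common-e at J1 fixed by 3)
b2 →R1  (J1: bond 3 brought effort, rest push out)
b4 →R2  (0-jn J1 has e-setter on 3)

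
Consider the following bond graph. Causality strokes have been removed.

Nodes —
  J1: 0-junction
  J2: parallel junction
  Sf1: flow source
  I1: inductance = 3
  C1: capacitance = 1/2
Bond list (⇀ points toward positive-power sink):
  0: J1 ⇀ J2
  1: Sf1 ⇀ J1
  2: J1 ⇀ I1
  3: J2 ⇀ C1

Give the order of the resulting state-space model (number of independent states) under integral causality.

β1 stroke→Sf1  (Sf1: flow source, stroke at near end)
β2 stroke→I1  (I1 integral (f out))
β0 stroke→J1  (J1: last free bond brings effort in)
β3 stroke→J2  (J2: last free bond brings effort in)

2  (C1, I1 all integral)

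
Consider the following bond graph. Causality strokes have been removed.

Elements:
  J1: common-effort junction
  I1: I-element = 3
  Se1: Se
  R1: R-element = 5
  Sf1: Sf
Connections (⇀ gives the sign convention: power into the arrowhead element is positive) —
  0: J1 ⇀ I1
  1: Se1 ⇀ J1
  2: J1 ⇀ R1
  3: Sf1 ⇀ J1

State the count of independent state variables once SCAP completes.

1  (I1 all integral)

#1 stroke→J1  (Se1: effort source, stroke at far end)
#3 stroke→Sf1  (Sf1: flow source, stroke at near end)
#0 stroke→I1  (common-e at J1 fixed by 1)
#2 stroke→R1  (J1 effort already set via bond 1)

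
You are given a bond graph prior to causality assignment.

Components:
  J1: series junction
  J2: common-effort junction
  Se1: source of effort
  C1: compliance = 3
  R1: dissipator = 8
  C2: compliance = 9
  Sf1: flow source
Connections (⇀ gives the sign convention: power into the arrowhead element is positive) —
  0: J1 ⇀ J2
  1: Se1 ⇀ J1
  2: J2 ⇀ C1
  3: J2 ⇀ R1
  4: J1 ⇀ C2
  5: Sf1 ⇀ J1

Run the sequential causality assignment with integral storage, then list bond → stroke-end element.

#1 →J1  (Se1: effort source, stroke at far end)
#5 →Sf1  (Sf1 (Sf) sets flow on bond)
#0 →J1  (J1 flow already set via bond 5)
#4 →J1  (1-jn J1 has f-setter on 5)
#2 →J2  (C1 outputs effort q/C1)
#3 →R1  (J2: bond 2 brought effort, rest push out)

b0 stroke→J1
b1 stroke→J1
b2 stroke→J2
b3 stroke→R1
b4 stroke→J1
b5 stroke→Sf1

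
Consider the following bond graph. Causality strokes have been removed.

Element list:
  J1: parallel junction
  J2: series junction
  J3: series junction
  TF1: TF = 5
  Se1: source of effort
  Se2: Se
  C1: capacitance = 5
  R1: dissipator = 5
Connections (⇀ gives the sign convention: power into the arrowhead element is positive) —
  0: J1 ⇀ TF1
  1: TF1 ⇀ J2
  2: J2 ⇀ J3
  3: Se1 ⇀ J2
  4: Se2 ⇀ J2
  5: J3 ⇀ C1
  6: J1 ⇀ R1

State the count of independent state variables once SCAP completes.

1  (C1 all integral)

bond 3 |J2  (Se1 (Se) sets effort on bond)
bond 4 |J2  (Se2: effort source, stroke at far end)
bond 5 |J3  (C1: C, integral causality)
bond 2 |J2  (J3 needs exactly one f-in)
bond 1 |TF1  (only one flow-in slot at J2)
bond 0 |J1  (TF1: transformer flips bond 1)
bond 6 |R1  (J1 effort already set via bond 0)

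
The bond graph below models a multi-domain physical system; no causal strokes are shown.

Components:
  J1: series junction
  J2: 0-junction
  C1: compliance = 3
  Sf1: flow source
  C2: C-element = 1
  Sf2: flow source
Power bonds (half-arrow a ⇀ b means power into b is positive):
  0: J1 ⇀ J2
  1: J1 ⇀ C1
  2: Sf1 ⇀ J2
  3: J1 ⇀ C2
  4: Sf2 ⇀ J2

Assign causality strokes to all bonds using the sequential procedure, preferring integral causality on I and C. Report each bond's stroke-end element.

bond 0 →J2
bond 1 →J1
bond 2 →Sf1
bond 3 →J1
bond 4 →Sf2

β2 →Sf1  (Sf1: flow source, stroke at near end)
β4 →Sf2  (source Sf2 imposes f)
β0 →J2  (J2 needs exactly one e-in)
β1 →J1  (1-jn J1 has f-setter on 0)
β3 →J1  (J1: bond 0 brought flow, rest push out)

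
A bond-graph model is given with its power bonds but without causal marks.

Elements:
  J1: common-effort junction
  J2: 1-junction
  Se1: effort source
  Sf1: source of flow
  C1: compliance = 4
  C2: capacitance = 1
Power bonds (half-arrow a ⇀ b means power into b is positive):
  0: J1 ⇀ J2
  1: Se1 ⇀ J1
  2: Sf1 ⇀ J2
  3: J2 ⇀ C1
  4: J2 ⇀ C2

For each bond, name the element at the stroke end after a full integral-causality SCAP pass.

#0 stroke→J2
#1 stroke→J1
#2 stroke→Sf1
#3 stroke→J2
#4 stroke→J2

bond 1 →J1  (Se1 (Se) sets effort on bond)
bond 2 →Sf1  (source Sf1 imposes f)
bond 0 →J2  (common-e at J1 fixed by 1)
bond 3 →J2  (common-f at J2 fixed by 2)
bond 4 →J2  (common-f at J2 fixed by 2)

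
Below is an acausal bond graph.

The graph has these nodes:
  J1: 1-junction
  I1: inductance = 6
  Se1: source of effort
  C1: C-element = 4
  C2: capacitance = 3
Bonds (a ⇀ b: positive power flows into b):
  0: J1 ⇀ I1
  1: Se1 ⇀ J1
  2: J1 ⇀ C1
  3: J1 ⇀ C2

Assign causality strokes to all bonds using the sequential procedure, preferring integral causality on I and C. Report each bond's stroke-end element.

#1 stroke→J1  (Se1: effort source, stroke at far end)
#0 stroke→I1  (I1: I, integral causality)
#2 stroke→J1  (J1 flow already set via bond 0)
#3 stroke→J1  (1-jn J1 has f-setter on 0)

b0 →I1
b1 →J1
b2 →J1
b3 →J1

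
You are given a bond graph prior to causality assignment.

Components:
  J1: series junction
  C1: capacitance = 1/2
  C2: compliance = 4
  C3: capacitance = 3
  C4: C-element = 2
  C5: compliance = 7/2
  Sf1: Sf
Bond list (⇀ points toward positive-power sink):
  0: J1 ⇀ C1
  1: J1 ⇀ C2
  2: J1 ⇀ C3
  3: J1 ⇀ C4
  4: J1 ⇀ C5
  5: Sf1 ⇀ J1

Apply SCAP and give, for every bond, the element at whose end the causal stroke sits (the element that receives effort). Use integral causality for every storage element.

β5 stroke→Sf1  (Sf1 fixes flow; stroke at Sf1)
β0 stroke→J1  (J1: bond 5 brought flow, rest push out)
β1 stroke→J1  (1-jn J1 has f-setter on 5)
β2 stroke→J1  (J1 flow already set via bond 5)
β3 stroke→J1  (J1: bond 5 brought flow, rest push out)
β4 stroke→J1  (1-jn J1 has f-setter on 5)

bond 0 |J1
bond 1 |J1
bond 2 |J1
bond 3 |J1
bond 4 |J1
bond 5 |Sf1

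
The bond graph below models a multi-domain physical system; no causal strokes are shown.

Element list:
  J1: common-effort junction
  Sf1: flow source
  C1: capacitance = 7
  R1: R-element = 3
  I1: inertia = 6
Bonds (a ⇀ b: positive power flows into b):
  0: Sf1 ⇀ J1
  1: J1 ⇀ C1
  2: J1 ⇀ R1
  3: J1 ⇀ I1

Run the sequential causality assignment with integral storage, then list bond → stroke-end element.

bond 0 stroke→Sf1
bond 1 stroke→J1
bond 2 stroke→R1
bond 3 stroke→I1

β0 stroke→Sf1  (Sf1 (Sf) sets flow on bond)
β1 stroke→J1  (prefer integral on C1)
β2 stroke→R1  (0-jn J1 has e-setter on 1)
β3 stroke→I1  (J1: bond 1 brought effort, rest push out)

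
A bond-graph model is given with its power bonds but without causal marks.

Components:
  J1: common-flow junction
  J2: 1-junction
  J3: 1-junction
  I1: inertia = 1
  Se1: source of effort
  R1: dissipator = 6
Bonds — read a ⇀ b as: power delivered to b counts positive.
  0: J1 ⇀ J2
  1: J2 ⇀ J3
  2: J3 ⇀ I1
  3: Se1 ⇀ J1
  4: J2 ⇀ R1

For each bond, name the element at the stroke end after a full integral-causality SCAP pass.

b3 stroke at J1  (Se1 (Se) sets effort on bond)
b0 stroke at J2  (J1 needs exactly one f-in)
b2 stroke at I1  (prefer integral on I1)
b1 stroke at J3  (1-jn J3 has f-setter on 2)
b4 stroke at J2  (common-f at J2 fixed by 1)

b0 stroke at J2
b1 stroke at J3
b2 stroke at I1
b3 stroke at J1
b4 stroke at J2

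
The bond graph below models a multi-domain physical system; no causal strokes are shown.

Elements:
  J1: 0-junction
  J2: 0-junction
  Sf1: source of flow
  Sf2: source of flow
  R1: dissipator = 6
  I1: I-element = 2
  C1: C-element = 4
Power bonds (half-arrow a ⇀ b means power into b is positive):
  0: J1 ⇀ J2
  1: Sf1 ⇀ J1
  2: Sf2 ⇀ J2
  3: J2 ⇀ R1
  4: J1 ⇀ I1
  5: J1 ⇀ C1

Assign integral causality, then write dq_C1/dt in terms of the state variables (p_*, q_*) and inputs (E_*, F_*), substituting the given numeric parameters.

b1 →Sf1  (source Sf1 imposes f)
b2 →Sf2  (Sf2: flow source, stroke at near end)
b4 →I1  (I1: I, integral causality)
b5 →J1  (prefer integral on C1)
b0 →J2  (common-e at J1 fixed by 5)
b3 →R1  (J2 effort already set via bond 0)

dq_C1/dt = F_Sf1 + F_Sf2 - p_I1/2 - q_C1/24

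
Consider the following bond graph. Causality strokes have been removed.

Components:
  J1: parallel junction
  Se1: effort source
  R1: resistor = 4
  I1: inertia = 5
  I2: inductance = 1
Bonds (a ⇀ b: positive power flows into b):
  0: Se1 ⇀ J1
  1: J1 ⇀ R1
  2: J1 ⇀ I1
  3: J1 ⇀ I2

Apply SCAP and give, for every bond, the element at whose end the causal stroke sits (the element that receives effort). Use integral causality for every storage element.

#0 stroke at J1
#1 stroke at R1
#2 stroke at I1
#3 stroke at I2

#0 →J1  (source Se1 imposes e)
#1 →R1  (common-e at J1 fixed by 0)
#2 →I1  (0-jn J1 has e-setter on 0)
#3 →I2  (common-e at J1 fixed by 0)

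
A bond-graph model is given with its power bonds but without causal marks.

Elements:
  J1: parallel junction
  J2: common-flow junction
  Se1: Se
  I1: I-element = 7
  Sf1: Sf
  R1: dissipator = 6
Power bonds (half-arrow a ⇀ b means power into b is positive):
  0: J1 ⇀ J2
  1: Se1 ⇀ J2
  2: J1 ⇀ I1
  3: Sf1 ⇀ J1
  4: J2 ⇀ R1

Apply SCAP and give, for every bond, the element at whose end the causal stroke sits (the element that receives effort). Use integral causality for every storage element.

b1 →J2  (source Se1 imposes e)
b3 →Sf1  (Sf1 fixes flow; stroke at Sf1)
b2 →I1  (prefer integral on I1)
b0 →J1  (J1 needs exactly one e-in)
b4 →J2  (common-f at J2 fixed by 0)

β0 stroke at J1
β1 stroke at J2
β2 stroke at I1
β3 stroke at Sf1
β4 stroke at J2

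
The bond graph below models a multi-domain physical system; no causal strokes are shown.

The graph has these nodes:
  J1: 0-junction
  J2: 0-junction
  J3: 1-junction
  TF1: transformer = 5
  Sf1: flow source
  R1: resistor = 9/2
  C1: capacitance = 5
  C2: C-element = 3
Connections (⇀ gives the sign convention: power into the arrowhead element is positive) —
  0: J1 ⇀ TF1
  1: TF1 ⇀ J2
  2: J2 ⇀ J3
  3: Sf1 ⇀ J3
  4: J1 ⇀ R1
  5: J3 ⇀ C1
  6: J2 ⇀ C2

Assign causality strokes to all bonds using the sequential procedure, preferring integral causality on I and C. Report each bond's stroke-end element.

β3 |Sf1  (source Sf1 imposes f)
β2 |J3  (common-f at J3 fixed by 3)
β5 |J3  (J3: bond 3 brought flow, rest push out)
β6 |J2  (C2 outputs effort q/C2)
β1 |TF1  (common-e at J2 fixed by 6)
β0 |J1  (through TF1, causality passes straight; one stroke at TF1)
β4 |R1  (common-e at J1 fixed by 0)

#0 stroke at J1
#1 stroke at TF1
#2 stroke at J3
#3 stroke at Sf1
#4 stroke at R1
#5 stroke at J3
#6 stroke at J2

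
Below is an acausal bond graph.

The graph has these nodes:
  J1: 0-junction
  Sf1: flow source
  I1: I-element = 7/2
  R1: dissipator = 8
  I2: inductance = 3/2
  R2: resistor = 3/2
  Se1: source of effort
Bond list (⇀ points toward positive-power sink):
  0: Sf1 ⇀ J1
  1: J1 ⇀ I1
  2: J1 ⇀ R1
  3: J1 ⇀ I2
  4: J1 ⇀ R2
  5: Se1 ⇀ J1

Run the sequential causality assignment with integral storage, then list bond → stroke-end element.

β0 stroke→Sf1  (Sf1: flow source, stroke at near end)
β5 stroke→J1  (Se1 (Se) sets effort on bond)
β1 stroke→I1  (0-jn J1 has e-setter on 5)
β2 stroke→R1  (common-e at J1 fixed by 5)
β3 stroke→I2  (J1: bond 5 brought effort, rest push out)
β4 stroke→R2  (common-e at J1 fixed by 5)

bond 0 stroke→Sf1
bond 1 stroke→I1
bond 2 stroke→R1
bond 3 stroke→I2
bond 4 stroke→R2
bond 5 stroke→J1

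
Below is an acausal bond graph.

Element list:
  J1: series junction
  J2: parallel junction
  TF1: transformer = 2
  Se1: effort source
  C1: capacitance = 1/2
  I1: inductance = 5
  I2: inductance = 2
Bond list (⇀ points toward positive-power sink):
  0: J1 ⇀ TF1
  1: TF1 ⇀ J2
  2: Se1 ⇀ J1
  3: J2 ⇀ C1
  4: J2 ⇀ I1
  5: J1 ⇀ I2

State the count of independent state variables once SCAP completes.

3  (C1, I1, I2 all integral)

β2 →J1  (Se1 fixes effort; stroke away)
β3 →J2  (C1 outputs effort q/C1)
β1 →TF1  (common-e at J2 fixed by 3)
β4 →I1  (J2 effort already set via bond 3)
β0 →J1  (through TF1, causality passes straight; one stroke at TF1)
β5 →I2  (J1 needs exactly one f-in)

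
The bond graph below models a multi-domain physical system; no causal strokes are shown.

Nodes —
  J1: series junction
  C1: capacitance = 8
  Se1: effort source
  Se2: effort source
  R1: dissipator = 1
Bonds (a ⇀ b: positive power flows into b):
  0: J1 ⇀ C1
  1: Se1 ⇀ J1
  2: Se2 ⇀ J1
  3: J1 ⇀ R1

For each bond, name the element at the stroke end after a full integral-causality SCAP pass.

#0 stroke→J1
#1 stroke→J1
#2 stroke→J1
#3 stroke→R1

bond 1 stroke at J1  (source Se1 imposes e)
bond 2 stroke at J1  (Se2: effort source, stroke at far end)
bond 0 stroke at J1  (prefer integral on C1)
bond 3 stroke at R1  (closing 1-jn rule on J1)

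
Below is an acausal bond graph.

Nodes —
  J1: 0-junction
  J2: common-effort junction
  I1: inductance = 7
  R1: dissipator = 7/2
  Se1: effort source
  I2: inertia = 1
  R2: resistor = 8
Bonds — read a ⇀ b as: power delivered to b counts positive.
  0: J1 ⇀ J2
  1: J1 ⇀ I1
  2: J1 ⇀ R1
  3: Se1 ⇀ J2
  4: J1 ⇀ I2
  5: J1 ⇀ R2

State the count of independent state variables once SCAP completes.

b3 stroke→J2  (Se1: effort source, stroke at far end)
b0 stroke→J1  (0-jn J2 has e-setter on 3)
b1 stroke→I1  (common-e at J1 fixed by 0)
b2 stroke→R1  (common-e at J1 fixed by 0)
b4 stroke→I2  (0-jn J1 has e-setter on 0)
b5 stroke→R2  (J1 effort already set via bond 0)

2  (I1, I2 all integral)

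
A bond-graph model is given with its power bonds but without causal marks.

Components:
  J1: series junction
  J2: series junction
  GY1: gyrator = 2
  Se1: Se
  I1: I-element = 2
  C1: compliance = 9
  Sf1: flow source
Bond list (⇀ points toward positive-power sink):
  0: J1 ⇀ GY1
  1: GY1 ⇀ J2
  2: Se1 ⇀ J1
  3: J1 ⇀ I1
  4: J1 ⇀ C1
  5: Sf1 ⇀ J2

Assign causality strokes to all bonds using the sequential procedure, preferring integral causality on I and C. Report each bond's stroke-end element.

#0 →J1
#1 →J2
#2 →J1
#3 →I1
#4 →J1
#5 →Sf1

bond 2 stroke→J1  (Se1: effort source, stroke at far end)
bond 5 stroke→Sf1  (source Sf1 imposes f)
bond 1 stroke→J2  (J2: bond 5 brought flow, rest push out)
bond 0 stroke→J1  (GY1: gyrator matches bond 1)
bond 3 stroke→I1  (I1 outputs flow p/I1)
bond 4 stroke→J1  (J1: bond 3 brought flow, rest push out)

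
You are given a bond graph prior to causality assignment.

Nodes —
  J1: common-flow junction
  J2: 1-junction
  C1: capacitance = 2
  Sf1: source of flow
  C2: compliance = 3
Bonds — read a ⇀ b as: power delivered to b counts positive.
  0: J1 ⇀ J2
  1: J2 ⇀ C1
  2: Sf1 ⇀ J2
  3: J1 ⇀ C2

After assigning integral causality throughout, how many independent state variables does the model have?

β2 stroke→Sf1  (Sf1 fixes flow; stroke at Sf1)
β0 stroke→J2  (common-f at J2 fixed by 2)
β1 stroke→J2  (J2 flow already set via bond 2)
β3 stroke→J1  (1-jn J1 has f-setter on 0)

2  (C1, C2 all integral)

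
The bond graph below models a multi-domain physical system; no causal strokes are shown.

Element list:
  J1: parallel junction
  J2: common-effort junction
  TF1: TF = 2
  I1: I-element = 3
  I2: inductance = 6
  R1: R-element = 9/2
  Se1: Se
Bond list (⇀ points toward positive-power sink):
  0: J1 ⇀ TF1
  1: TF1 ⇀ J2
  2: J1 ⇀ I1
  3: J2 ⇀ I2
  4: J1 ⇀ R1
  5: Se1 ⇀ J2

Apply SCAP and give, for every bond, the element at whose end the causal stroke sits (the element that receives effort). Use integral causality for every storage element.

bond 0 |J1
bond 1 |TF1
bond 2 |I1
bond 3 |I2
bond 4 |R1
bond 5 |J2

bond 5 stroke at J2  (Se1 fixes effort; stroke away)
bond 1 stroke at TF1  (0-jn J2 has e-setter on 5)
bond 3 stroke at I2  (J2: bond 5 brought effort, rest push out)
bond 0 stroke at J1  (TF1 one-in-one-out from 1)
bond 2 stroke at I1  (J1: bond 0 brought effort, rest push out)
bond 4 stroke at R1  (0-jn J1 has e-setter on 0)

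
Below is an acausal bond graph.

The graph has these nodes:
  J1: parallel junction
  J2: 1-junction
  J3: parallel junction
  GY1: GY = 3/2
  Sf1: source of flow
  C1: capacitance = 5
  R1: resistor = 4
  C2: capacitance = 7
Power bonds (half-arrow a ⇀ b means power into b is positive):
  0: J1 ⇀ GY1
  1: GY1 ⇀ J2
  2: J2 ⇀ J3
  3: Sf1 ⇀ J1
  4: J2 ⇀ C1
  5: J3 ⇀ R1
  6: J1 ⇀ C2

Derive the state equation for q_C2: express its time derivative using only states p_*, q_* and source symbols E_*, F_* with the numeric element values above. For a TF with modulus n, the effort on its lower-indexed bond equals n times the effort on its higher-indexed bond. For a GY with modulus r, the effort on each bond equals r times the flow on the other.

dq_C2/dt = F_Sf1 - 2*q_C1/15 - 16*q_C2/63

β3 stroke at Sf1  (Sf1 (Sf) sets flow on bond)
β4 stroke at J2  (C1 integral (e out))
β6 stroke at J1  (C2 integral (e out))
β0 stroke at GY1  (common-e at J1 fixed by 6)
β1 stroke at GY1  (GY1: gyrator matches bond 0)
β2 stroke at J2  (common-f at J2 fixed by 1)
β5 stroke at J3  (J3: last free bond brings effort in)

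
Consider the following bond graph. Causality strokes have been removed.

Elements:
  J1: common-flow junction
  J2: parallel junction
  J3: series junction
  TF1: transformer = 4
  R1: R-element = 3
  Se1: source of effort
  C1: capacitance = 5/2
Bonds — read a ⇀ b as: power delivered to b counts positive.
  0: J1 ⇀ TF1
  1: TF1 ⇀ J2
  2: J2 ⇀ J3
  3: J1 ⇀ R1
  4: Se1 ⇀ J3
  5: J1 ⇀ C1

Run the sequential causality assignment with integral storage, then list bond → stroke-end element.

β4 |J3  (source Se1 imposes e)
β2 |J2  (only one flow-in slot at J3)
β1 |TF1  (J2 effort already set via bond 2)
β0 |J1  (through TF1, causality passes straight; one stroke at TF1)
β5 |J1  (C1 outputs effort q/C1)
β3 |R1  (J1: last free bond brings flow in)

bond 0 stroke at J1
bond 1 stroke at TF1
bond 2 stroke at J2
bond 3 stroke at R1
bond 4 stroke at J3
bond 5 stroke at J1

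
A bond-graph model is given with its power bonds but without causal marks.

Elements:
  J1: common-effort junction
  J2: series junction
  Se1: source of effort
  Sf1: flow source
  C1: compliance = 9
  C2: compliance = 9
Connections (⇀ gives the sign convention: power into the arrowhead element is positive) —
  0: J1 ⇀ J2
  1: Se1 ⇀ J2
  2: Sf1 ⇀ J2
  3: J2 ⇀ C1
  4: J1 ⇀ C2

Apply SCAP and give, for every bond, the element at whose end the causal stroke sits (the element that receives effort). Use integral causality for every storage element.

bond 1 →J2  (Se1 fixes effort; stroke away)
bond 2 →Sf1  (Sf1 fixes flow; stroke at Sf1)
bond 0 →J2  (1-jn J2 has f-setter on 2)
bond 3 →J2  (J2 flow already set via bond 2)
bond 4 →J1  (closing 0-jn rule on J1)

b0 stroke at J2
b1 stroke at J2
b2 stroke at Sf1
b3 stroke at J2
b4 stroke at J1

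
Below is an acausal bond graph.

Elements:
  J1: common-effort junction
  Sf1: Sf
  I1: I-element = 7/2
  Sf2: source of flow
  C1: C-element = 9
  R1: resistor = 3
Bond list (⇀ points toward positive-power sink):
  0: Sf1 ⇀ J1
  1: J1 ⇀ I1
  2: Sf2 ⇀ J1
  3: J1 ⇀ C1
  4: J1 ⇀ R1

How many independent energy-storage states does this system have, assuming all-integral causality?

2  (C1, I1 all integral)

β0 →Sf1  (Sf1 (Sf) sets flow on bond)
β2 →Sf2  (Sf2 (Sf) sets flow on bond)
β1 →I1  (I1 outputs flow p/I1)
β3 →J1  (prefer integral on C1)
β4 →R1  (J1: bond 3 brought effort, rest push out)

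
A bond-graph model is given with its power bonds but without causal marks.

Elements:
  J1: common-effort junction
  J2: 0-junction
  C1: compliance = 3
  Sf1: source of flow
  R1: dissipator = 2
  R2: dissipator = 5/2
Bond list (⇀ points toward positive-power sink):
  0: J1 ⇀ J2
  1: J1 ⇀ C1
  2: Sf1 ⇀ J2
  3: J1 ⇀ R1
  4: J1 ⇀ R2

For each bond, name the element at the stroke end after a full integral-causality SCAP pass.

β2 stroke→Sf1  (Sf1 (Sf) sets flow on bond)
β0 stroke→J2  (only one effort-in slot at J2)
β1 stroke→J1  (C1 outputs effort q/C1)
β3 stroke→R1  (common-e at J1 fixed by 1)
β4 stroke→R2  (common-e at J1 fixed by 1)

#0 stroke→J2
#1 stroke→J1
#2 stroke→Sf1
#3 stroke→R1
#4 stroke→R2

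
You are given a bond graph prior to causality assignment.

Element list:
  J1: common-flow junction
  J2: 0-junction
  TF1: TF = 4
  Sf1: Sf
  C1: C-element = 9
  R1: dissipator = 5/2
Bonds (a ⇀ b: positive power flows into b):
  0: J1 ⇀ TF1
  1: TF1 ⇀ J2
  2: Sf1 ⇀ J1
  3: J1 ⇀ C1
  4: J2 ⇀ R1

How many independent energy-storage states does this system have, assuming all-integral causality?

1  (C1 all integral)

b2 stroke→Sf1  (Sf1: flow source, stroke at near end)
b0 stroke→J1  (J1: bond 2 brought flow, rest push out)
b3 stroke→J1  (1-jn J1 has f-setter on 2)
b1 stroke→TF1  (TF TF1: opposite of bond 0)
b4 stroke→J2  (only one effort-in slot at J2)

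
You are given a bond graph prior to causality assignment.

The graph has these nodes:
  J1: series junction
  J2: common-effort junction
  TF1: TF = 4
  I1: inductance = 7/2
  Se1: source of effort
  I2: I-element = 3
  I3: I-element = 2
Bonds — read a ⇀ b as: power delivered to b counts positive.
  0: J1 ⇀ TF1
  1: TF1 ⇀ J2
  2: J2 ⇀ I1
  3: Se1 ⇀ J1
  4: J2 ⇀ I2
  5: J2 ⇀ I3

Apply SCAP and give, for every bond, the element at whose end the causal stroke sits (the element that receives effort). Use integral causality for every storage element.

bond 3 stroke at J1  (Se1: effort source, stroke at far end)
bond 0 stroke at TF1  (J1: last free bond brings flow in)
bond 1 stroke at J2  (TF1: transformer flips bond 0)
bond 2 stroke at I1  (common-e at J2 fixed by 1)
bond 4 stroke at I2  (J2: bond 1 brought effort, rest push out)
bond 5 stroke at I3  (common-e at J2 fixed by 1)

β0 →TF1
β1 →J2
β2 →I1
β3 →J1
β4 →I2
β5 →I3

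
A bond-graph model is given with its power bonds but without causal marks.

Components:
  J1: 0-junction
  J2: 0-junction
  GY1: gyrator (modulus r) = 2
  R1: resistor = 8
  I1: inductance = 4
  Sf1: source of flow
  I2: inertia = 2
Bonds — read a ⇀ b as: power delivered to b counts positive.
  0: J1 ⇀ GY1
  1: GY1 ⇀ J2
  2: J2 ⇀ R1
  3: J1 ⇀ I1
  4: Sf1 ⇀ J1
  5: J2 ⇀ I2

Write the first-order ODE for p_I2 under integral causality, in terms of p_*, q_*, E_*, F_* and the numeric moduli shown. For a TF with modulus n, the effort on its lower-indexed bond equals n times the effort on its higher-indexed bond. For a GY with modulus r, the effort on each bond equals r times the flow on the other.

bond 4 stroke at Sf1  (Sf1 (Sf) sets flow on bond)
bond 3 stroke at I1  (prefer integral on I1)
bond 0 stroke at J1  (only one effort-in slot at J1)
bond 1 stroke at J2  (through GY1, causality inverts; strokes same side of GY1)
bond 2 stroke at R1  (J2 effort already set via bond 1)
bond 5 stroke at I2  (common-e at J2 fixed by 1)

dp_I2/dt = 2*F_Sf1 - p_I1/2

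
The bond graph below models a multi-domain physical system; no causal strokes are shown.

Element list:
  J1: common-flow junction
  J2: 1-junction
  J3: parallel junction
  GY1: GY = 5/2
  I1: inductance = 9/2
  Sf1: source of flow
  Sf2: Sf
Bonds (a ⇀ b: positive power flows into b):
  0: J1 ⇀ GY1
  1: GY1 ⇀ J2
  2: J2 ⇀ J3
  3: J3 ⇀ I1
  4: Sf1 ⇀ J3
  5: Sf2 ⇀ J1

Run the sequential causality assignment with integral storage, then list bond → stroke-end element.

β4 stroke at Sf1  (Sf1: flow source, stroke at near end)
β5 stroke at Sf2  (Sf2: flow source, stroke at near end)
β0 stroke at J1  (1-jn J1 has f-setter on 5)
β1 stroke at J2  (GY GY1: same side as bond 0)
β2 stroke at J3  (only one flow-in slot at J2)
β3 stroke at I1  (0-jn J3 has e-setter on 2)

#0 →J1
#1 →J2
#2 →J3
#3 →I1
#4 →Sf1
#5 →Sf2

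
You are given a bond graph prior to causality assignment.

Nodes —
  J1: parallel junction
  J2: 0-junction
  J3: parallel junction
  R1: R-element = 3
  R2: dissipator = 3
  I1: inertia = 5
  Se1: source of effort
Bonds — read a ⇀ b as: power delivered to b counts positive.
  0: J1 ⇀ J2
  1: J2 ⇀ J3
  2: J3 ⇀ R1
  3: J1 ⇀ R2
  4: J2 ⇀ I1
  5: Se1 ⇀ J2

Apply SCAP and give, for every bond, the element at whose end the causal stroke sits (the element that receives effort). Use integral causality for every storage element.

bond 0 →J1
bond 1 →J3
bond 2 →R1
bond 3 →R2
bond 4 →I1
bond 5 →J2

#5 stroke→J2  (Se1 fixes effort; stroke away)
#0 stroke→J1  (J2 effort already set via bond 5)
#1 stroke→J3  (J2 effort already set via bond 5)
#4 stroke→I1  (J2 effort already set via bond 5)
#2 stroke→R1  (J3: bond 1 brought effort, rest push out)
#3 stroke→R2  (J1: bond 0 brought effort, rest push out)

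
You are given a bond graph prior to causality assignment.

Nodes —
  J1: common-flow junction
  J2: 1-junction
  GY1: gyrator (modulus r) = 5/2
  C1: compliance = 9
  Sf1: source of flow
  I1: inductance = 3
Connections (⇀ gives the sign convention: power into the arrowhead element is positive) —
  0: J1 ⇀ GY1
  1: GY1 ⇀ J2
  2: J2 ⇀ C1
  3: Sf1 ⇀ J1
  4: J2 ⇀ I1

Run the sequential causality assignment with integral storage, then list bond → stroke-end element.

bond 0 |J1
bond 1 |J2
bond 2 |J2
bond 3 |Sf1
bond 4 |I1

#3 stroke→Sf1  (source Sf1 imposes f)
#0 stroke→J1  (common-f at J1 fixed by 3)
#1 stroke→J2  (GY1 both-in/both-out from 0)
#2 stroke→J2  (prefer integral on C1)
#4 stroke→I1  (only one flow-in slot at J2)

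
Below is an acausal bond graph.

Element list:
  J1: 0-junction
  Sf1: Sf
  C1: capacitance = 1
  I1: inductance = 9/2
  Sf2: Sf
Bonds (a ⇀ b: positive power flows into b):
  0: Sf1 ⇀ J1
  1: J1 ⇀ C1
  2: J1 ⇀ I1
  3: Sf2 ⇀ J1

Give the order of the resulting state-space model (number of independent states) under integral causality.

2  (C1, I1 all integral)

#0 →Sf1  (Sf1: flow source, stroke at near end)
#3 →Sf2  (source Sf2 imposes f)
#1 →J1  (C1: C, integral causality)
#2 →I1  (common-e at J1 fixed by 1)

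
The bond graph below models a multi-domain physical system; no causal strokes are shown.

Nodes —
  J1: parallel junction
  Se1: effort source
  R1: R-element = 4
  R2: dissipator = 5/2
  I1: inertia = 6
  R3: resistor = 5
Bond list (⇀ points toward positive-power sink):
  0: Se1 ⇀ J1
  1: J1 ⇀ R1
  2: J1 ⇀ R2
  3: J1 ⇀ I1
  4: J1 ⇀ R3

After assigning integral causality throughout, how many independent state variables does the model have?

b0 |J1  (source Se1 imposes e)
b1 |R1  (J1 effort already set via bond 0)
b2 |R2  (0-jn J1 has e-setter on 0)
b3 |I1  (common-e at J1 fixed by 0)
b4 |R3  (common-e at J1 fixed by 0)

1  (I1 all integral)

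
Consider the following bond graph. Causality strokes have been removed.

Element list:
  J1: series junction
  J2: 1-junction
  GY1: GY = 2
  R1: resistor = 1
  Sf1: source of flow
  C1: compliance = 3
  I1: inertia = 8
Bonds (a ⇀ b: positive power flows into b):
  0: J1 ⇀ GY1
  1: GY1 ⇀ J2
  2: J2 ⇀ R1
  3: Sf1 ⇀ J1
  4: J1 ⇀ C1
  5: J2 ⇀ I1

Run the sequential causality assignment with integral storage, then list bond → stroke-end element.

bond 3 stroke→Sf1  (Sf1 fixes flow; stroke at Sf1)
bond 0 stroke→J1  (common-f at J1 fixed by 3)
bond 4 stroke→J1  (J1: bond 3 brought flow, rest push out)
bond 1 stroke→J2  (GY GY1: same side as bond 0)
bond 5 stroke→I1  (I1: I, integral causality)
bond 2 stroke→J2  (common-f at J2 fixed by 5)

β0 |J1
β1 |J2
β2 |J2
β3 |Sf1
β4 |J1
β5 |I1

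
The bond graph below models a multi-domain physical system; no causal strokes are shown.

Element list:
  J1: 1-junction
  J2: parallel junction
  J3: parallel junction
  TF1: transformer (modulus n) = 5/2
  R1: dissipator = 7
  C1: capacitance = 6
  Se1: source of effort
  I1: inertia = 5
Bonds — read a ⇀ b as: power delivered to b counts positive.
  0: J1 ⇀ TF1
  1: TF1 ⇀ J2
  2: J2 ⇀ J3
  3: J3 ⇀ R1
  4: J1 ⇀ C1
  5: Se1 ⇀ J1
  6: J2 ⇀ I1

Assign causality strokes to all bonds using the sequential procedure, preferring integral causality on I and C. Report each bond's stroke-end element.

β5 |J1  (Se1 fixes effort; stroke away)
β4 |J1  (prefer integral on C1)
β0 |TF1  (J1 needs exactly one f-in)
β1 |J2  (TF1 one-in-one-out from 0)
β2 |J3  (J2 effort already set via bond 1)
β6 |I1  (J2: bond 1 brought effort, rest push out)
β3 |R1  (0-jn J3 has e-setter on 2)

#0 stroke at TF1
#1 stroke at J2
#2 stroke at J3
#3 stroke at R1
#4 stroke at J1
#5 stroke at J1
#6 stroke at I1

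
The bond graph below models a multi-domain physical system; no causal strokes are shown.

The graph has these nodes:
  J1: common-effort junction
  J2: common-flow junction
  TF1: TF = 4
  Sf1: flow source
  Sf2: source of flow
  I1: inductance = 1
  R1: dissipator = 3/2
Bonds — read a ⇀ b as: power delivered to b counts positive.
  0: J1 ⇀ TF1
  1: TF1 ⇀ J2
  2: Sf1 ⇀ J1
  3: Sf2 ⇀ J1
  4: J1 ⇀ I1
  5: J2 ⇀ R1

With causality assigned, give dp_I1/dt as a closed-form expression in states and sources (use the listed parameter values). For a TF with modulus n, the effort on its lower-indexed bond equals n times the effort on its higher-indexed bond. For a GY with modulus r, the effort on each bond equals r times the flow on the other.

dp_I1/dt = 24*F_Sf1 + 24*F_Sf2 - 24*p_I1

β2 |Sf1  (Sf1: flow source, stroke at near end)
β3 |Sf2  (Sf2: flow source, stroke at near end)
β4 |I1  (I1 outputs flow p/I1)
β0 |J1  (J1: last free bond brings effort in)
β1 |TF1  (TF1: transformer flips bond 0)
β5 |J2  (J2: bond 1 brought flow, rest push out)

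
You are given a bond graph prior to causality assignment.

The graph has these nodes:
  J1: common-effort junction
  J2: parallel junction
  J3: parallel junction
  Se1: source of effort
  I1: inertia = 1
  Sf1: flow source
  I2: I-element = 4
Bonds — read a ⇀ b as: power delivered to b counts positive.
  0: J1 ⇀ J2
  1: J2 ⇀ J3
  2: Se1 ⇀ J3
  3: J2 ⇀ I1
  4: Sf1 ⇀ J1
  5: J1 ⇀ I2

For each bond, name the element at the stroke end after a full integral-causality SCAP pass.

β0 stroke at J1
β1 stroke at J2
β2 stroke at J3
β3 stroke at I1
β4 stroke at Sf1
β5 stroke at I2

#2 stroke at J3  (source Se1 imposes e)
#4 stroke at Sf1  (source Sf1 imposes f)
#1 stroke at J2  (J3: bond 2 brought effort, rest push out)
#0 stroke at J1  (J2 effort already set via bond 1)
#3 stroke at I1  (0-jn J2 has e-setter on 1)
#5 stroke at I2  (0-jn J1 has e-setter on 0)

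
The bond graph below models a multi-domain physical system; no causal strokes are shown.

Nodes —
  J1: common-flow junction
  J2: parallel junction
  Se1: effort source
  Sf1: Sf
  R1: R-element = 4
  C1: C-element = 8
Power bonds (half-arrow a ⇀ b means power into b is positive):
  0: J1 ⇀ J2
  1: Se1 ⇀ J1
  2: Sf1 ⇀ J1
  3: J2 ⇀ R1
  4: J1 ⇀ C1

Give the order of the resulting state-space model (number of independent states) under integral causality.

β1 stroke→J1  (source Se1 imposes e)
β2 stroke→Sf1  (Sf1 (Sf) sets flow on bond)
β0 stroke→J1  (1-jn J1 has f-setter on 2)
β4 stroke→J1  (J1: bond 2 brought flow, rest push out)
β3 stroke→J2  (closing 0-jn rule on J2)

1  (C1 all integral)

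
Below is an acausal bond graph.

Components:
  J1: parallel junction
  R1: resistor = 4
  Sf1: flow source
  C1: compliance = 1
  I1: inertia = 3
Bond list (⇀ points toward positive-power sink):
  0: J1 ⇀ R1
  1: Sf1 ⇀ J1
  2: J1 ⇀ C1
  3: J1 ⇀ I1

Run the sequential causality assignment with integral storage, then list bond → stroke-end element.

bond 0 stroke→R1
bond 1 stroke→Sf1
bond 2 stroke→J1
bond 3 stroke→I1

bond 1 stroke at Sf1  (Sf1: flow source, stroke at near end)
bond 2 stroke at J1  (C1 integral (e out))
bond 0 stroke at R1  (J1 effort already set via bond 2)
bond 3 stroke at I1  (common-e at J1 fixed by 2)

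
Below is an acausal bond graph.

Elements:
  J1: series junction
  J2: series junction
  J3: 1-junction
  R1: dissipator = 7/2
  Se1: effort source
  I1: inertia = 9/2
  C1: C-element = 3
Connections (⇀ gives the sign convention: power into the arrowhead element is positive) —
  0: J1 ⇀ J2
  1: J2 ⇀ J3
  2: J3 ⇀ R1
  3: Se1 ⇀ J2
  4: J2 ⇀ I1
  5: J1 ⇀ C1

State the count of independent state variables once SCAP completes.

2  (C1, I1 all integral)

bond 3 stroke at J2  (Se1: effort source, stroke at far end)
bond 4 stroke at I1  (prefer integral on I1)
bond 0 stroke at J2  (J2 flow already set via bond 4)
bond 1 stroke at J2  (J2: bond 4 brought flow, rest push out)
bond 2 stroke at J3  (1-jn J3 has f-setter on 1)
bond 5 stroke at J1  (common-f at J1 fixed by 0)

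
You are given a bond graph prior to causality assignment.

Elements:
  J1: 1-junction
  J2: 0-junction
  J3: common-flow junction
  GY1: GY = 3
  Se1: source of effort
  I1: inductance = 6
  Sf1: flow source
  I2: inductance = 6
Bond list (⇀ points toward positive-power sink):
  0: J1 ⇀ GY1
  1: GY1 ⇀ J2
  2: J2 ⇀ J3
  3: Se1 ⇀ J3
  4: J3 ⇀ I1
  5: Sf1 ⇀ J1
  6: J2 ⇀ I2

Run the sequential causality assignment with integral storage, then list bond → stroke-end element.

β3 stroke at J3  (Se1 fixes effort; stroke away)
β5 stroke at Sf1  (Sf1: flow source, stroke at near end)
β0 stroke at J1  (J1 flow already set via bond 5)
β1 stroke at J2  (GY1: gyrator matches bond 0)
β2 stroke at J3  (common-e at J2 fixed by 1)
β6 stroke at I2  (J2: bond 1 brought effort, rest push out)
β4 stroke at I1  (closing 1-jn rule on J3)

bond 0 stroke→J1
bond 1 stroke→J2
bond 2 stroke→J3
bond 3 stroke→J3
bond 4 stroke→I1
bond 5 stroke→Sf1
bond 6 stroke→I2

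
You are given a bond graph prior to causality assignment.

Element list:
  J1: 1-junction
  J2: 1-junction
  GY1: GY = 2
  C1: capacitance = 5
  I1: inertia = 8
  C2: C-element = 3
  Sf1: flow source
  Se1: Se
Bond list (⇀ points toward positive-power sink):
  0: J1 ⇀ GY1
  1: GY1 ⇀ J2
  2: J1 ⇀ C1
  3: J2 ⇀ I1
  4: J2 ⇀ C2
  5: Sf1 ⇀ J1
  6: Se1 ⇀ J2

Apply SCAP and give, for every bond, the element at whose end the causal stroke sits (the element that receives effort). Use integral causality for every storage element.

b0 stroke→J1
b1 stroke→J2
b2 stroke→J1
b3 stroke→I1
b4 stroke→J2
b5 stroke→Sf1
b6 stroke→J2

bond 5 |Sf1  (source Sf1 imposes f)
bond 6 |J2  (Se1 fixes effort; stroke away)
bond 0 |J1  (J1 flow already set via bond 5)
bond 2 |J1  (common-f at J1 fixed by 5)
bond 1 |J2  (GY1: gyrator matches bond 0)
bond 3 |I1  (prefer integral on I1)
bond 4 |J2  (1-jn J2 has f-setter on 3)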